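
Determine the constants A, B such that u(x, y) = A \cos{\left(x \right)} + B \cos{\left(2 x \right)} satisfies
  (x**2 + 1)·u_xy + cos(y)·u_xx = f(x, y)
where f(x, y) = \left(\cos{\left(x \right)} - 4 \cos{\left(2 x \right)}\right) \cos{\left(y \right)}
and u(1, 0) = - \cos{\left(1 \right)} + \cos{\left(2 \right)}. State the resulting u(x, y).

Substitute the ansatz u = A \cos{\left(x \right)} + B \cos{\left(2 x \right)} into the left-hand side.
Derivatives of the ansatz:
  u_xy = 0
  u_xx = - A \cos{\left(x \right)} - 4 B \cos{\left(2 x \right)}
Term by term:
  (x**2 + 1)·u_xy = 0
  cos(y)·u_xx = - A \cos{\left(x \right)} \cos{\left(y \right)} - 4 B \cos{\left(2 x \right)} \cos{\left(y \right)}
So the left-hand side equals
  - A \cos{\left(x \right)} \cos{\left(y \right)} - 4 B \cos{\left(2 x \right)} \cos{\left(y \right)}
This must equal f(x, y) identically; expanded, f = \cos{\left(x \right)} \cos{\left(y \right)} - 4 \cos{\left(2 x \right)} \cos{\left(y \right)}.
Matching coefficients of the independent functions:
  [\cos{\left(x \right)} \cos{\left(y \right)}]:  - A = 1
  [\cos{\left(2 x \right)} \cos{\left(y \right)}]:  - 4 B = -4
Solving: A = -1, B = 1.
Check against the point condition:
  u(1, 0) = - \cos{\left(1 \right)} + \cos{\left(2 \right)}  ⟹  A \cos{\left(1 \right)} + B \cos{\left(2 \right)} = - \cos{\left(1 \right)} + \cos{\left(2 \right)}  ✓
Hence u(x, y) = - \cos{\left(x \right)} + \cos{\left(2 x \right)}.

Answer: u(x, y) = - \cos{\left(x \right)} + \cos{\left(2 x \right)}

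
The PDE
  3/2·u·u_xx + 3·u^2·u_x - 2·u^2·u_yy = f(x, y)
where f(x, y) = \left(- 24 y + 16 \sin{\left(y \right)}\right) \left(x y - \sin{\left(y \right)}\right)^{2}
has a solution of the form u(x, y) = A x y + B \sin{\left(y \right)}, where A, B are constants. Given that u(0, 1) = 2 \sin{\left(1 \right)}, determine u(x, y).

Substitute the ansatz u = A x y + B \sin{\left(y \right)} into the left-hand side.
Derivatives of the ansatz:
  u_xx = 0
  u_x = A y
  u_yy = - B \sin{\left(y \right)}
Term by term:
  3/2·u·u_xx = 0
  3·u^2·u_x = 3 A^{3} x^{2} y^{3} + 6 A^{2} B x y^{2} \sin{\left(y \right)} + 3 A B^{2} y \sin^{2}{\left(y \right)}
  -2·u^2·u_yy = 2 A^{2} B x^{2} y^{2} \sin{\left(y \right)} + 4 A B^{2} x y \sin^{2}{\left(y \right)} + 2 B^{3} \sin^{3}{\left(y \right)}
So the left-hand side equals
  3 A^{3} x^{2} y^{3} + 2 A^{2} B x^{2} y^{2} \sin{\left(y \right)} + 6 A^{2} B x y^{2} \sin{\left(y \right)} + 4 A B^{2} x y \sin^{2}{\left(y \right)} + 3 A B^{2} y \sin^{2}{\left(y \right)} + 2 B^{3} \sin^{3}{\left(y \right)}
This must equal f(x, y) identically; expanded, f = - 24 x^{2} y^{3} + 16 x^{2} y^{2} \sin{\left(y \right)} + 48 x y^{2} \sin{\left(y \right)} - 32 x y \sin^{2}{\left(y \right)} - 24 y \sin^{2}{\left(y \right)} + 16 \sin^{3}{\left(y \right)}.
Matching coefficients of the independent functions:
  [x^{2} y^{3}]:  3 A^{3} = -24
  [y \sin^{2}{\left(y \right)}]:  3 A B^{2} = -24
  [x y \sin^{2}{\left(y \right)}]:  4 A B^{2} = -32
  [x y^{2} \sin{\left(y \right)}]:  6 A^{2} B = 48
  [x^{2} y^{2} \sin{\left(y \right)}]:  2 A^{2} B = 16
  [\sin^{3}{\left(y \right)}]:  2 B^{3} = 16
Solving: A = -2, B = 2.
Check against the point condition:
  u(0, 1) = 2 \sin{\left(1 \right)}  ⟹  B \sin{\left(1 \right)} = 2 \sin{\left(1 \right)}  ✓
Hence u(x, y) = - 2 x y + 2 \sin{\left(y \right)}.

Answer: u(x, y) = - 2 x y + 2 \sin{\left(y \right)}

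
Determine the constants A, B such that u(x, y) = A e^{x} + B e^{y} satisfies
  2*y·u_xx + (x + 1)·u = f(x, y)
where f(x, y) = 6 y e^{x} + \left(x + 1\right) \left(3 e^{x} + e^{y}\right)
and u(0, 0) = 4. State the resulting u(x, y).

Answer: u(x, y) = 3 e^{x} + e^{y}

Derivation:
Substitute the ansatz u = A e^{x} + B e^{y} into the left-hand side.
Derivatives of the ansatz:
  u_xx = A e^{x}
Term by term:
  2*y·u_xx = 2 A y e^{x}
  (x + 1)·u = A x e^{x} + A e^{x} + B x e^{y} + B e^{y}
So the left-hand side equals
  A x e^{x} + 2 A y e^{x} + A e^{x} + B x e^{y} + B e^{y}
This must equal f(x, y) identically; expanded, f = 3 x e^{x} + x e^{y} + 6 y e^{x} + 3 e^{x} + e^{y}.
Matching coefficients of the independent functions:
  [x e^{x}, e^{x}]:  A = 3
  [x e^{y}, e^{y}]:  B = 1
  [y e^{x}]:  2 A = 6
Solving: A = 3, B = 1.
Check against the point condition:
  u(0, 0) = 4  ⟹  A + B = 4  ✓
Hence u(x, y) = 3 e^{x} + e^{y}.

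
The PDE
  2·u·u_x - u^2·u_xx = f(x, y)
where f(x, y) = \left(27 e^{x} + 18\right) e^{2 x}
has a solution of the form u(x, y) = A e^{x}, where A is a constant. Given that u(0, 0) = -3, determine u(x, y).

Substitute the ansatz u = A e^{x} into the left-hand side.
Derivatives of the ansatz:
  u_x = A e^{x}
  u_xx = A e^{x}
Term by term:
  2·u·u_x = 2 A^{2} e^{2 x}
  -u^2·u_xx = - A^{3} e^{3 x}
So the left-hand side equals
  - A^{3} e^{3 x} + 2 A^{2} e^{2 x}
This must equal f(x, y) = \left(27 e^{x} + 18\right) e^{2 x} identically.
Matching coefficients of the independent functions:
  [e^{2 x}]:  2 A^{2} = 18
  [e^{3 x}]:  - A^{3} = 27
Solving: A = -3.
Check against the point condition:
  u(0, 0) = -3  ⟹  A = -3  ✓
Hence u(x, y) = - 3 e^{x}.

Answer: u(x, y) = - 3 e^{x}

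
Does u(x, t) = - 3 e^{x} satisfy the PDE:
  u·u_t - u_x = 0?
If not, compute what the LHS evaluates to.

Evaluate each term of the left-hand side for u = - 3 e^{x}.
Derivatives:
  u_t = 0
  u_x = - 3 e^{x}
Terms:
  u·u_t = 0
  -u_x = 3 e^{x}
Sum: LHS = 3 e^{x}
Given right-hand side: 0. Difference LHS − RHS = 3 e^{x} ≠ 0, so u is not a solution.

Answer: No, the LHS evaluates to 3 e^{x}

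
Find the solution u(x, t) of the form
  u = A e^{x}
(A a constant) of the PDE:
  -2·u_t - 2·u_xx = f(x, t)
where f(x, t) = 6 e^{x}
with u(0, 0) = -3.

Substitute the ansatz u = A e^{x} into the left-hand side.
Derivatives of the ansatz:
  u_t = 0
  u_xx = A e^{x}
Term by term:
  -2·u_t = 0
  -2·u_xx = - 2 A e^{x}
So the left-hand side equals
  - 2 A e^{x}
This must equal f(x, t) = 6 e^{x} identically.
Matching coefficients of the independent functions:
  [e^{x}]:  - 2 A = 6
Solving: A = -3.
Check against the point condition:
  u(0, 0) = -3  ⟹  A = -3  ✓
Hence u(x, t) = - 3 e^{x}.

Answer: u(x, t) = - 3 e^{x}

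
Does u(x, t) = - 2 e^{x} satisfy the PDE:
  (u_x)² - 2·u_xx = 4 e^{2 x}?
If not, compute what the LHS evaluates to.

Answer: No, the LHS evaluates to 4 \left(e^{x} + 1\right) e^{x}

Derivation:
Evaluate each term of the left-hand side for u = - 2 e^{x}.
Derivatives:
  u_x = - 2 e^{x}
  u_xx = - 2 e^{x}
Terms:
  (u_x)² = 4 e^{2 x}
  -2·u_xx = 4 e^{x}
Sum: LHS = 4 \left(e^{x} + 1\right) e^{x}
Given right-hand side: 4 e^{2 x}. Difference LHS − RHS = 4 e^{x} ≠ 0, so u is not a solution.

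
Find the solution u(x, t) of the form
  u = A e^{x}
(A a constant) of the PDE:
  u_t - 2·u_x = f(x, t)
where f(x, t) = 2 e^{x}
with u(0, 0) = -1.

Answer: u(x, t) = - e^{x}

Derivation:
Substitute the ansatz u = A e^{x} into the left-hand side.
Derivatives of the ansatz:
  u_t = 0
  u_x = A e^{x}
Term by term:
  u_t = 0
  -2·u_x = - 2 A e^{x}
So the left-hand side equals
  - 2 A e^{x}
This must equal f(x, t) = 2 e^{x} identically.
Matching coefficients of the independent functions:
  [e^{x}]:  - 2 A = 2
Solving: A = -1.
Check against the point condition:
  u(0, 0) = -1  ⟹  A = -1  ✓
Hence u(x, t) = - e^{x}.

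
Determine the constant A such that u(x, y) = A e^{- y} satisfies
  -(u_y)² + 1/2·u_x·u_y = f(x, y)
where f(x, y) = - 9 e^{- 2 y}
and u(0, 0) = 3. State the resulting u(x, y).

Substitute the ansatz u = A e^{- y} into the left-hand side.
Derivatives of the ansatz:
  u_y = - A e^{- y}
  u_x = 0
Term by term:
  -(u_y)² = - A^{2} e^{- 2 y}
  1/2·u_x·u_y = 0
So the left-hand side equals
  - A^{2} e^{- 2 y}
This must equal f(x, y) = - 9 e^{- 2 y} identically.
Matching coefficients of the independent functions:
  [e^{- 2 y}]:  - A^{2} = -9
These equations allow (A) = (-3) or (3).
Impose the point condition(s):
  u(0, 0) = 3  ⟹  A = 3
Only A = 3 satisfies everything.
Hence u(x, y) = 3 e^{- y}.

Answer: u(x, y) = 3 e^{- y}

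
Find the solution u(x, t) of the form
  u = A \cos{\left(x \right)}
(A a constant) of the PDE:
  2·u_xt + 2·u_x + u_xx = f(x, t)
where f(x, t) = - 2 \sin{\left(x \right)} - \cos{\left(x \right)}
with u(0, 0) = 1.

Answer: u(x, t) = \cos{\left(x \right)}

Derivation:
Substitute the ansatz u = A \cos{\left(x \right)} into the left-hand side.
Derivatives of the ansatz:
  u_xt = 0
  u_x = - A \sin{\left(x \right)}
  u_xx = - A \cos{\left(x \right)}
Term by term:
  2·u_xt = 0
  2·u_x = - 2 A \sin{\left(x \right)}
  u_xx = - A \cos{\left(x \right)}
So the left-hand side equals
  - 2 A \sin{\left(x \right)} - A \cos{\left(x \right)}
This must equal f(x, t) = - 2 \sin{\left(x \right)} - \cos{\left(x \right)} identically.
Matching coefficients of the independent functions:
  [\sin{\left(x \right)}]:  - 2 A = -2
  [\cos{\left(x \right)}]:  - A = -1
Solving: A = 1.
Check against the point condition:
  u(0, 0) = 1  ⟹  A = 1  ✓
Hence u(x, t) = \cos{\left(x \right)}.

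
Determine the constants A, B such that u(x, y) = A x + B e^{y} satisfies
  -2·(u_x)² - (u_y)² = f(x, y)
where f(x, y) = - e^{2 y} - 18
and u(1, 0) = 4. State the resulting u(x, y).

Substitute the ansatz u = A x + B e^{y} into the left-hand side.
Derivatives of the ansatz:
  u_x = A
  u_y = B e^{y}
Term by term:
  -2·(u_x)² = - 2 A^{2}
  -(u_y)² = - B^{2} e^{2 y}
So the left-hand side equals
  - 2 A^{2} - B^{2} e^{2 y}
This must equal f(x, y) = - e^{2 y} - 18 identically.
Matching coefficients of the independent functions:
  [constant term]:  - 2 A^{2} = -18
  [e^{2 y}]:  - B^{2} = -1
These equations allow (A, B) = (-3, -1) or (-3, 1) or (3, -1) or (3, 1).
Impose the point condition(s):
  u(1, 0) = 4  ⟹  A + B = 4
Only A = 3, B = 1 satisfies everything.
Hence u(x, y) = 3 x + e^{y}.

Answer: u(x, y) = 3 x + e^{y}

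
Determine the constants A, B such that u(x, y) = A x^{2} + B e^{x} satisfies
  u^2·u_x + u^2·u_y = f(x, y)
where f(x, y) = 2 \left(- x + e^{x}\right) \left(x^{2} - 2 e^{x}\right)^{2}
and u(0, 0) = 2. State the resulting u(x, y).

Substitute the ansatz u = A x^{2} + B e^{x} into the left-hand side.
Derivatives of the ansatz:
  u_x = 2 A x + B e^{x}
  u_y = 0
Term by term:
  u^2·u_x = 2 A^{3} x^{5} + A^{2} B x^{4} e^{x} + 4 A^{2} B x^{3} e^{x} + 2 A B^{2} x^{2} e^{2 x} + 2 A B^{2} x e^{2 x} + B^{3} e^{3 x}
  u^2·u_y = 0
So the left-hand side equals
  2 A^{3} x^{5} + A^{2} B x^{4} e^{x} + 4 A^{2} B x^{3} e^{x} + 2 A B^{2} x^{2} e^{2 x} + 2 A B^{2} x e^{2 x} + B^{3} e^{3 x}
This must equal f(x, y) identically; expanded, f = - 2 x^{5} + 2 x^{4} e^{x} + 8 x^{3} e^{x} - 8 x^{2} e^{2 x} - 8 x e^{2 x} + 8 e^{3 x}.
Matching coefficients of the independent functions:
  [x^{5}]:  2 A^{3} = -2
  [x e^{2 x}, x^{2} e^{2 x}]:  2 A B^{2} = -8
  [x^{3} e^{x}]:  4 A^{2} B = 8
  [x^{4} e^{x}]:  A^{2} B = 2
  [e^{3 x}]:  B^{3} = 8
Solving: A = -1, B = 2.
Check against the point condition:
  u(0, 0) = 2  ⟹  B = 2  ✓
Hence u(x, y) = - x^{2} + 2 e^{x}.

Answer: u(x, y) = - x^{2} + 2 e^{x}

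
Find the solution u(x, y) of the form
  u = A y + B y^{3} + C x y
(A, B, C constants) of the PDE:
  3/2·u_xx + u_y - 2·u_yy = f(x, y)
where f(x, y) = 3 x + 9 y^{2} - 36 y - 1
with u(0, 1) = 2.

Substitute the ansatz u = A y + B y^{3} + C x y into the left-hand side.
Derivatives of the ansatz:
  u_xx = 0
  u_y = A + 3 B y^{2} + C x
  u_yy = 6 B y
Term by term:
  3/2·u_xx = 0
  u_y = A + 3 B y^{2} + C x
  -2·u_yy = - 12 B y
So the left-hand side equals
  A + 3 B y^{2} - 12 B y + C x
This must equal f(x, y) = 3 x + 9 y^{2} - 36 y - 1 identically.
Matching coefficients of the independent functions:
  [constant term]:  A = -1
  [x]:  C = 3
  [y]:  - 12 B = -36
  [y^{2}]:  3 B = 9
Solving: A = -1, B = 3, C = 3.
Check against the point condition:
  u(0, 1) = 2  ⟹  A + B = 2  ✓
Hence u(x, y) = 3 x y + 3 y^{3} - y.

Answer: u(x, y) = 3 x y + 3 y^{3} - y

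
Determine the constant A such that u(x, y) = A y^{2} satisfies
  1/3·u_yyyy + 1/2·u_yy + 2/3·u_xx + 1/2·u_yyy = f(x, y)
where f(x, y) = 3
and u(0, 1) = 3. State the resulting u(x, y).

Substitute the ansatz u = A y^{2} into the left-hand side.
Derivatives of the ansatz:
  u_yyyy = 0
  u_yy = 2 A
  u_xx = 0
  u_yyy = 0
Term by term:
  1/3·u_yyyy = 0
  1/2·u_yy = A
  2/3·u_xx = 0
  1/2·u_yyy = 0
So the left-hand side equals
  A
This must equal f(x, y) = 3 identically.
Matching coefficients of the independent functions:
  [constant term]:  A = 3
Solving: A = 3.
Check against the point condition:
  u(0, 1) = 3  ⟹  A = 3  ✓
Hence u(x, y) = 3 y^{2}.

Answer: u(x, y) = 3 y^{2}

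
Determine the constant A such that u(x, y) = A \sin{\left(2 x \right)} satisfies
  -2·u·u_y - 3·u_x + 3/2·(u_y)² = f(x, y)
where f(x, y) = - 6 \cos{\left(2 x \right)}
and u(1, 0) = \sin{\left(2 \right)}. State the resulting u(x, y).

Substitute the ansatz u = A \sin{\left(2 x \right)} into the left-hand side.
Derivatives of the ansatz:
  u_y = 0
  u_x = 2 A \cos{\left(2 x \right)}
Term by term:
  -2·u·u_y = 0
  -3·u_x = - 6 A \cos{\left(2 x \right)}
  3/2·(u_y)² = 0
So the left-hand side equals
  - 6 A \cos{\left(2 x \right)}
This must equal f(x, y) = - 6 \cos{\left(2 x \right)} identically.
Matching coefficients of the independent functions:
  [\cos{\left(2 x \right)}]:  - 6 A = -6
Solving: A = 1.
Check against the point condition:
  u(1, 0) = \sin{\left(2 \right)}  ⟹  A \sin{\left(2 \right)} = \sin{\left(2 \right)}  ✓
Hence u(x, y) = \sin{\left(2 x \right)}.

Answer: u(x, y) = \sin{\left(2 x \right)}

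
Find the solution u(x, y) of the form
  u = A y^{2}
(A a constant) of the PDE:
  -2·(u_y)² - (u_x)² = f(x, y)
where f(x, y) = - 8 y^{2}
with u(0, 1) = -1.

Answer: u(x, y) = - y^{2}

Derivation:
Substitute the ansatz u = A y^{2} into the left-hand side.
Derivatives of the ansatz:
  u_y = 2 A y
  u_x = 0
Term by term:
  -2·(u_y)² = - 8 A^{2} y^{2}
  -(u_x)² = 0
So the left-hand side equals
  - 8 A^{2} y^{2}
This must equal f(x, y) = - 8 y^{2} identically.
Matching coefficients of the independent functions:
  [y^{2}]:  - 8 A^{2} = -8
These equations allow (A) = (-1) or (1).
Impose the point condition(s):
  u(0, 1) = -1  ⟹  A = -1
Only A = -1 satisfies everything.
Hence u(x, y) = - y^{2}.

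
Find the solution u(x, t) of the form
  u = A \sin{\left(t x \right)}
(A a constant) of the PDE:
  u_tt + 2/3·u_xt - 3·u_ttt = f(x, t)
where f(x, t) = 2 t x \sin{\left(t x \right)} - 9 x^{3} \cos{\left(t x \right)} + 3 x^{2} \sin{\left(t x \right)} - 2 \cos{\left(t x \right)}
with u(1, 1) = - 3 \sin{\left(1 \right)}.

Substitute the ansatz u = A \sin{\left(t x \right)} into the left-hand side.
Derivatives of the ansatz:
  u_tt = - A x^{2} \sin{\left(t x \right)}
  u_xt = - A t x \sin{\left(t x \right)} + A \cos{\left(t x \right)}
  u_ttt = - A x^{3} \cos{\left(t x \right)}
Term by term:
  u_tt = - A x^{2} \sin{\left(t x \right)}
  2/3·u_xt = - \frac{2 A t x \sin{\left(t x \right)}}{3} + \frac{2 A \cos{\left(t x \right)}}{3}
  -3·u_ttt = 3 A x^{3} \cos{\left(t x \right)}
So the left-hand side equals
  - \frac{2 A t x \sin{\left(t x \right)}}{3} + 3 A x^{3} \cos{\left(t x \right)} - A x^{2} \sin{\left(t x \right)} + \frac{2 A \cos{\left(t x \right)}}{3}
This must equal f(x, t) = 2 t x \sin{\left(t x \right)} - 9 x^{3} \cos{\left(t x \right)} + 3 x^{2} \sin{\left(t x \right)} - 2 \cos{\left(t x \right)} identically.
Matching coefficients of the independent functions:
  [x^{2} \sin{\left(t x \right)}]:  - A = 3
  [x^{3} \cos{\left(t x \right)}]:  3 A = -9
  [t x \sin{\left(t x \right)}]:  - \frac{2 A}{3} = 2
  [\cos{\left(t x \right)}]:  \frac{2 A}{3} = -2
Solving: A = -3.
Check against the point condition:
  u(1, 1) = - 3 \sin{\left(1 \right)}  ⟹  A \sin{\left(1 \right)} = - 3 \sin{\left(1 \right)}  ✓
Hence u(x, t) = - 3 \sin{\left(t x \right)}.

Answer: u(x, t) = - 3 \sin{\left(t x \right)}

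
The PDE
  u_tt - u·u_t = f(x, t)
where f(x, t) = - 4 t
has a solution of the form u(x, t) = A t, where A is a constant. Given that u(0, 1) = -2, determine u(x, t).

Answer: u(x, t) = - 2 t

Derivation:
Substitute the ansatz u = A t into the left-hand side.
Derivatives of the ansatz:
  u_tt = 0
  u_t = A
Term by term:
  u_tt = 0
  -u·u_t = - A^{2} t
So the left-hand side equals
  - A^{2} t
This must equal f(x, t) = - 4 t identically.
Matching coefficients of the independent functions:
  [t]:  - A^{2} = -4
These equations allow (A) = (-2) or (2).
Impose the point condition(s):
  u(0, 1) = -2  ⟹  A = -2
Only A = -2 satisfies everything.
Hence u(x, t) = - 2 t.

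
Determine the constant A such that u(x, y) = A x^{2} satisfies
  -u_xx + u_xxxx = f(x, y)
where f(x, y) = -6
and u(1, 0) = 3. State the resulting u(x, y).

Answer: u(x, y) = 3 x^{2}

Derivation:
Substitute the ansatz u = A x^{2} into the left-hand side.
Derivatives of the ansatz:
  u_xx = 2 A
  u_xxxx = 0
Term by term:
  -u_xx = - 2 A
  u_xxxx = 0
So the left-hand side equals
  - 2 A
This must equal f(x, y) = -6 identically.
Matching coefficients of the independent functions:
  [constant term]:  - 2 A = -6
Solving: A = 3.
Check against the point condition:
  u(1, 0) = 3  ⟹  A = 3  ✓
Hence u(x, y) = 3 x^{2}.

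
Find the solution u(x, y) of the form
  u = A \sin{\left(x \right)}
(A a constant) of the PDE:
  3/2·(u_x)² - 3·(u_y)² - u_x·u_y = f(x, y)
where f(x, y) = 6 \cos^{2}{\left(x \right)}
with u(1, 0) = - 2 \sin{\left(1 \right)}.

Answer: u(x, y) = - 2 \sin{\left(x \right)}

Derivation:
Substitute the ansatz u = A \sin{\left(x \right)} into the left-hand side.
Derivatives of the ansatz:
  u_x = A \cos{\left(x \right)}
  u_y = 0
Term by term:
  3/2·(u_x)² = \frac{3 A^{2} \cos^{2}{\left(x \right)}}{2}
  -3·(u_y)² = 0
  -u_x·u_y = 0
So the left-hand side equals
  \frac{3 A^{2} \cos^{2}{\left(x \right)}}{2}
This must equal f(x, y) = 6 \cos^{2}{\left(x \right)} identically.
Matching coefficients of the independent functions:
  [\cos^{2}{\left(x \right)}]:  \frac{3 A^{2}}{2} = 6
These equations allow (A) = (-2) or (2).
Impose the point condition(s):
  u(1, 0) = - 2 \sin{\left(1 \right)}  ⟹  A \sin{\left(1 \right)} = - 2 \sin{\left(1 \right)}
Only A = -2 satisfies everything.
Hence u(x, y) = - 2 \sin{\left(x \right)}.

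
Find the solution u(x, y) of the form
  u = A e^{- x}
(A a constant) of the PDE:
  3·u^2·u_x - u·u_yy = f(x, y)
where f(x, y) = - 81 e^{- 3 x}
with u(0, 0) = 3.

Substitute the ansatz u = A e^{- x} into the left-hand side.
Derivatives of the ansatz:
  u_x = - A e^{- x}
  u_yy = 0
Term by term:
  3·u^2·u_x = - 3 A^{3} e^{- 3 x}
  -u·u_yy = 0
So the left-hand side equals
  - 3 A^{3} e^{- 3 x}
This must equal f(x, y) = - 81 e^{- 3 x} identically.
Matching coefficients of the independent functions:
  [e^{- 3 x}]:  - 3 A^{3} = -81
Solving: A = 3.
Check against the point condition:
  u(0, 0) = 3  ⟹  A = 3  ✓
Hence u(x, y) = 3 e^{- x}.

Answer: u(x, y) = 3 e^{- x}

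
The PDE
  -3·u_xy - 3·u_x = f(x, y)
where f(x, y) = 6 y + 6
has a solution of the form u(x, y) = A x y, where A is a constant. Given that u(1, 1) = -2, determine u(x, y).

Substitute the ansatz u = A x y into the left-hand side.
Derivatives of the ansatz:
  u_xy = A
  u_x = A y
Term by term:
  -3·u_xy = - 3 A
  -3·u_x = - 3 A y
So the left-hand side equals
  - 3 A y - 3 A
This must equal f(x, y) = 6 y + 6 identically.
Matching coefficients of the independent functions:
  [constant term, y]:  - 3 A = 6
Solving: A = -2.
Check against the point condition:
  u(1, 1) = -2  ⟹  A = -2  ✓
Hence u(x, y) = - 2 x y.

Answer: u(x, y) = - 2 x y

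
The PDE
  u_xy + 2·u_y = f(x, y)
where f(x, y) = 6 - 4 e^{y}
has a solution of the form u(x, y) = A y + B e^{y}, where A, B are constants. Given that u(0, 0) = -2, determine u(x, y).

Substitute the ansatz u = A y + B e^{y} into the left-hand side.
Derivatives of the ansatz:
  u_xy = 0
  u_y = A + B e^{y}
Term by term:
  u_xy = 0
  2·u_y = 2 A + 2 B e^{y}
So the left-hand side equals
  2 A + 2 B e^{y}
This must equal f(x, y) = 6 - 4 e^{y} identically.
Matching coefficients of the independent functions:
  [constant term]:  2 A = 6
  [e^{y}]:  2 B = -4
Solving: A = 3, B = -2.
Check against the point condition:
  u(0, 0) = -2  ⟹  B = -2  ✓
Hence u(x, y) = 3 y - 2 e^{y}.

Answer: u(x, y) = 3 y - 2 e^{y}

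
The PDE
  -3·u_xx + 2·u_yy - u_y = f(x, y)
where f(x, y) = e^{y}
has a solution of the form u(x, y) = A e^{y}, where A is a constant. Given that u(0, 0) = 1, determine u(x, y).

Substitute the ansatz u = A e^{y} into the left-hand side.
Derivatives of the ansatz:
  u_xx = 0
  u_yy = A e^{y}
  u_y = A e^{y}
Term by term:
  -3·u_xx = 0
  2·u_yy = 2 A e^{y}
  -u_y = - A e^{y}
So the left-hand side equals
  A e^{y}
This must equal f(x, y) = e^{y} identically.
Matching coefficients of the independent functions:
  [e^{y}]:  A = 1
Solving: A = 1.
Check against the point condition:
  u(0, 0) = 1  ⟹  A = 1  ✓
Hence u(x, y) = e^{y}.

Answer: u(x, y) = e^{y}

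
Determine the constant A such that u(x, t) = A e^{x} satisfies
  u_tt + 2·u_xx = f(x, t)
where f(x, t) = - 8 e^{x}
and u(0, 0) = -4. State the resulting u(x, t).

Answer: u(x, t) = - 4 e^{x}

Derivation:
Substitute the ansatz u = A e^{x} into the left-hand side.
Derivatives of the ansatz:
  u_tt = 0
  u_xx = A e^{x}
Term by term:
  u_tt = 0
  2·u_xx = 2 A e^{x}
So the left-hand side equals
  2 A e^{x}
This must equal f(x, t) = - 8 e^{x} identically.
Matching coefficients of the independent functions:
  [e^{x}]:  2 A = -8
Solving: A = -4.
Check against the point condition:
  u(0, 0) = -4  ⟹  A = -4  ✓
Hence u(x, t) = - 4 e^{x}.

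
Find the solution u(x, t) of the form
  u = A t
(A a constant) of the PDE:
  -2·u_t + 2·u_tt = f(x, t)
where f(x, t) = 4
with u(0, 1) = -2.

Substitute the ansatz u = A t into the left-hand side.
Derivatives of the ansatz:
  u_t = A
  u_tt = 0
Term by term:
  -2·u_t = - 2 A
  2·u_tt = 0
So the left-hand side equals
  - 2 A
This must equal f(x, t) = 4 identically.
Matching coefficients of the independent functions:
  [constant term]:  - 2 A = 4
Solving: A = -2.
Check against the point condition:
  u(0, 1) = -2  ⟹  A = -2  ✓
Hence u(x, t) = - 2 t.

Answer: u(x, t) = - 2 t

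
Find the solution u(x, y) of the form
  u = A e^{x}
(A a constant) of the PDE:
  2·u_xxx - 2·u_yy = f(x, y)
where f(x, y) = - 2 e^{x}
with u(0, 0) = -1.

Substitute the ansatz u = A e^{x} into the left-hand side.
Derivatives of the ansatz:
  u_xxx = A e^{x}
  u_yy = 0
Term by term:
  2·u_xxx = 2 A e^{x}
  -2·u_yy = 0
So the left-hand side equals
  2 A e^{x}
This must equal f(x, y) = - 2 e^{x} identically.
Matching coefficients of the independent functions:
  [e^{x}]:  2 A = -2
Solving: A = -1.
Check against the point condition:
  u(0, 0) = -1  ⟹  A = -1  ✓
Hence u(x, y) = - e^{x}.

Answer: u(x, y) = - e^{x}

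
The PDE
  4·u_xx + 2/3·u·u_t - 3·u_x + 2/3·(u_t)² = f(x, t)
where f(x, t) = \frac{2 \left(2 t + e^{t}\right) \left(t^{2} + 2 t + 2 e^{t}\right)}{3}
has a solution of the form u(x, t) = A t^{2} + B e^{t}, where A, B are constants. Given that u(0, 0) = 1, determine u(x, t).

Answer: u(x, t) = t^{2} + e^{t}

Derivation:
Substitute the ansatz u = A t^{2} + B e^{t} into the left-hand side.
Derivatives of the ansatz:
  u_xx = 0
  u_t = 2 A t + B e^{t}
  u_x = 0
Term by term:
  4·u_xx = 0
  2/3·u·u_t = \frac{4 A^{2} t^{3}}{3} + \frac{2 A B t^{2} e^{t}}{3} + \frac{4 A B t e^{t}}{3} + \frac{2 B^{2} e^{2 t}}{3}
  -3·u_x = 0
  2/3·(u_t)² = \frac{8 A^{2} t^{2}}{3} + \frac{8 A B t e^{t}}{3} + \frac{2 B^{2} e^{2 t}}{3}
So the left-hand side equals
  \frac{4 A^{2} t^{3}}{3} + \frac{8 A^{2} t^{2}}{3} + \frac{2 A B t^{2} e^{t}}{3} + 4 A B t e^{t} + \frac{4 B^{2} e^{2 t}}{3}
This must equal f(x, t) identically; expanded, f = \frac{4 t^{3}}{3} + \frac{2 t^{2} e^{t}}{3} + \frac{8 t^{2}}{3} + 4 t e^{t} + \frac{4 e^{2 t}}{3}.
Matching coefficients of the independent functions:
  [t^{2}]:  \frac{8 A^{2}}{3} = \frac{8}{3}
  [t^{3}]:  \frac{4 A^{2}}{3} = \frac{4}{3}
  [t e^{t}]:  4 A B = 4
  [t^{2} e^{t}]:  \frac{2 A B}{3} = \frac{2}{3}
  [e^{2 t}]:  \frac{4 B^{2}}{3} = \frac{4}{3}
These equations allow (A, B) = (-1, -1) or (1, 1).
Impose the point condition(s):
  u(0, 0) = 1  ⟹  B = 1
Only A = 1, B = 1 satisfies everything.
Hence u(x, t) = t^{2} + e^{t}.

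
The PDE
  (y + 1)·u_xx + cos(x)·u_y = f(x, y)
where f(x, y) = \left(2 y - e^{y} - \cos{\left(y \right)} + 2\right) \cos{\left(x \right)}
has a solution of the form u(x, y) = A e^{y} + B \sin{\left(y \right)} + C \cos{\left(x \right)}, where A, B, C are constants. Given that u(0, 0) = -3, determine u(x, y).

Substitute the ansatz u = A e^{y} + B \sin{\left(y \right)} + C \cos{\left(x \right)} into the left-hand side.
Derivatives of the ansatz:
  u_xx = - C \cos{\left(x \right)}
  u_y = A e^{y} + B \cos{\left(y \right)}
Term by term:
  (y + 1)·u_xx = - C y \cos{\left(x \right)} - C \cos{\left(x \right)}
  cos(x)·u_y = A e^{y} \cos{\left(x \right)} + B \cos{\left(x \right)} \cos{\left(y \right)}
So the left-hand side equals
  A e^{y} \cos{\left(x \right)} + B \cos{\left(x \right)} \cos{\left(y \right)} - C y \cos{\left(x \right)} - C \cos{\left(x \right)}
This must equal f(x, y) identically; expanded, f = 2 y \cos{\left(x \right)} - e^{y} \cos{\left(x \right)} - \cos{\left(x \right)} \cos{\left(y \right)} + 2 \cos{\left(x \right)}.
Matching coefficients of the independent functions:
  [y \cos{\left(x \right)}, \cos{\left(x \right)}]:  - C = 2
  [e^{y} \cos{\left(x \right)}]:  A = -1
  [\cos{\left(x \right)} \cos{\left(y \right)}]:  B = -1
Solving: A = -1, B = -1, C = -2.
Check against the point condition:
  u(0, 0) = -3  ⟹  A + C = -3  ✓
Hence u(x, y) = - e^{y} - \sin{\left(y \right)} - 2 \cos{\left(x \right)}.

Answer: u(x, y) = - e^{y} - \sin{\left(y \right)} - 2 \cos{\left(x \right)}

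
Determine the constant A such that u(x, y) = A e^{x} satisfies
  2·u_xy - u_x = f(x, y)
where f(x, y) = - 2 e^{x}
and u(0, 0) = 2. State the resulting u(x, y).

Substitute the ansatz u = A e^{x} into the left-hand side.
Derivatives of the ansatz:
  u_xy = 0
  u_x = A e^{x}
Term by term:
  2·u_xy = 0
  -u_x = - A e^{x}
So the left-hand side equals
  - A e^{x}
This must equal f(x, y) = - 2 e^{x} identically.
Matching coefficients of the independent functions:
  [e^{x}]:  - A = -2
Solving: A = 2.
Check against the point condition:
  u(0, 0) = 2  ⟹  A = 2  ✓
Hence u(x, y) = 2 e^{x}.

Answer: u(x, y) = 2 e^{x}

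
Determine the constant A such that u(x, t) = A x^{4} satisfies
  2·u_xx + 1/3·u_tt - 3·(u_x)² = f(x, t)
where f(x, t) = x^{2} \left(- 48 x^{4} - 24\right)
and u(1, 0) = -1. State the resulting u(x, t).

Substitute the ansatz u = A x^{4} into the left-hand side.
Derivatives of the ansatz:
  u_xx = 12 A x^{2}
  u_tt = 0
  u_x = 4 A x^{3}
Term by term:
  2·u_xx = 24 A x^{2}
  1/3·u_tt = 0
  -3·(u_x)² = - 48 A^{2} x^{6}
So the left-hand side equals
  - 48 A^{2} x^{6} + 24 A x^{2}
This must equal f(x, t) identically; expanded, f = - 48 x^{6} - 24 x^{2}.
Matching coefficients of the independent functions:
  [x^{2}]:  24 A = -24
  [x^{6}]:  - 48 A^{2} = -48
Solving: A = -1.
Check against the point condition:
  u(1, 0) = -1  ⟹  A = -1  ✓
Hence u(x, t) = - x^{4}.

Answer: u(x, t) = - x^{4}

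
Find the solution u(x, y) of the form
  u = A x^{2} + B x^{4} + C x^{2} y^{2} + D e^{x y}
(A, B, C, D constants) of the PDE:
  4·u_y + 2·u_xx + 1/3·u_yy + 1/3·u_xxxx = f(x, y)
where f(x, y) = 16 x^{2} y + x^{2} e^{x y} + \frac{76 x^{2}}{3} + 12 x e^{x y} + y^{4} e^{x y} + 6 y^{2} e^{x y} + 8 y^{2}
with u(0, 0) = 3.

Answer: u(x, y) = x^{4} + 2 x^{2} y^{2} - 2 x^{2} + 3 e^{x y}

Derivation:
Substitute the ansatz u = A x^{2} + B x^{4} + C x^{2} y^{2} + D e^{x y} into the left-hand side.
Derivatives of the ansatz:
  u_y = 2 C x^{2} y + D x e^{x y}
  u_xx = 2 A + 12 B x^{2} + 2 C y^{2} + D y^{2} e^{x y}
  u_yy = 2 C x^{2} + D x^{2} e^{x y}
  u_xxxx = 24 B + D y^{4} e^{x y}
Term by term:
  4·u_y = 8 C x^{2} y + 4 D x e^{x y}
  2·u_xx = 4 A + 24 B x^{2} + 4 C y^{2} + 2 D y^{2} e^{x y}
  1/3·u_yy = \frac{2 C x^{2}}{3} + \frac{D x^{2} e^{x y}}{3}
  1/3·u_xxxx = 8 B + \frac{D y^{4} e^{x y}}{3}
So the left-hand side equals
  4 A + 24 B x^{2} + 8 B + 8 C x^{2} y + \frac{2 C x^{2}}{3} + 4 C y^{2} + \frac{D x^{2} e^{x y}}{3} + 4 D x e^{x y} + \frac{D y^{4} e^{x y}}{3} + 2 D y^{2} e^{x y}
This must equal f(x, y) = 16 x^{2} y + x^{2} e^{x y} + \frac{76 x^{2}}{3} + 12 x e^{x y} + y^{4} e^{x y} + 6 y^{2} e^{x y} + 8 y^{2} identically.
Matching coefficients of the independent functions:
  [constant term]:  4 A + 8 B = 0
  [x^{2}]:  24 B + \frac{2 C}{3} = \frac{76}{3}
  [y^{2}]:  4 C = 8
  [x e^{x y}]:  4 D = 12
  [x^{2} y]:  8 C = 16
  [x^{2} e^{x y}, y^{4} e^{x y}]:  \frac{D}{3} = 1
  [y^{2} e^{x y}]:  2 D = 6
Solving: A = -2, B = 1, C = 2, D = 3.
Check against the point condition:
  u(0, 0) = 3  ⟹  D = 3  ✓
Hence u(x, y) = x^{4} + 2 x^{2} y^{2} - 2 x^{2} + 3 e^{x y}.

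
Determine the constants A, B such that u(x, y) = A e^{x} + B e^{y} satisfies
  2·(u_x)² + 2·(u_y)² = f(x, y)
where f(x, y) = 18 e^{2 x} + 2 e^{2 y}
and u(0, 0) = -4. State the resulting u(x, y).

Substitute the ansatz u = A e^{x} + B e^{y} into the left-hand side.
Derivatives of the ansatz:
  u_x = A e^{x}
  u_y = B e^{y}
Term by term:
  2·(u_x)² = 2 A^{2} e^{2 x}
  2·(u_y)² = 2 B^{2} e^{2 y}
So the left-hand side equals
  2 A^{2} e^{2 x} + 2 B^{2} e^{2 y}
This must equal f(x, y) = 18 e^{2 x} + 2 e^{2 y} identically.
Matching coefficients of the independent functions:
  [e^{2 x}]:  2 A^{2} = 18
  [e^{2 y}]:  2 B^{2} = 2
These equations allow (A, B) = (-3, -1) or (-3, 1) or (3, -1) or (3, 1).
Impose the point condition(s):
  u(0, 0) = -4  ⟹  A + B = -4
Only A = -3, B = -1 satisfies everything.
Hence u(x, y) = - 3 e^{x} - e^{y}.

Answer: u(x, y) = - 3 e^{x} - e^{y}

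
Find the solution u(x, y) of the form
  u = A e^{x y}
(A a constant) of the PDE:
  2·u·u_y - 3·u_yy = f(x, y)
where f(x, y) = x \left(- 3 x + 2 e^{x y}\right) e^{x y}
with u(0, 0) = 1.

Substitute the ansatz u = A e^{x y} into the left-hand side.
Derivatives of the ansatz:
  u_y = A x e^{x y}
  u_yy = A x^{2} e^{x y}
Term by term:
  2·u·u_y = 2 A^{2} x e^{2 x y}
  -3·u_yy = - 3 A x^{2} e^{x y}
So the left-hand side equals
  2 A^{2} x e^{2 x y} - 3 A x^{2} e^{x y}
This must equal f(x, y) identically; expanded, f = - 3 x^{2} e^{x y} + 2 x e^{2 x y}.
Matching coefficients of the independent functions:
  [x e^{2 x y}]:  2 A^{2} = 2
  [x^{2} e^{x y}]:  - 3 A = -3
Solving: A = 1.
Check against the point condition:
  u(0, 0) = 1  ⟹  A = 1  ✓
Hence u(x, y) = e^{x y}.

Answer: u(x, y) = e^{x y}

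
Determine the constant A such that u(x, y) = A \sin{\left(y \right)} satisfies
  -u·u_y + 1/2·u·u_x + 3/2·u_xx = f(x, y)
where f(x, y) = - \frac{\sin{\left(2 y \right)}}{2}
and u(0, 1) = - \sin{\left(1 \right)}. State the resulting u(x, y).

Answer: u(x, y) = - \sin{\left(y \right)}

Derivation:
Substitute the ansatz u = A \sin{\left(y \right)} into the left-hand side.
Derivatives of the ansatz:
  u_y = A \cos{\left(y \right)}
  u_x = 0
  u_xx = 0
Term by term:
  -u·u_y = - A^{2} \sin{\left(y \right)} \cos{\left(y \right)}
  1/2·u·u_x = 0
  3/2·u_xx = 0
So the left-hand side equals
  - A^{2} \sin{\left(y \right)} \cos{\left(y \right)}
This must equal f(x, y) identically; expanded, f = - \sin{\left(y \right)} \cos{\left(y \right)}.
Matching coefficients of the independent functions:
  [\sin{\left(y \right)} \cos{\left(y \right)}]:  - A^{2} = -1
These equations allow (A) = (-1) or (1).
Impose the point condition(s):
  u(0, 1) = - \sin{\left(1 \right)}  ⟹  A \sin{\left(1 \right)} = - \sin{\left(1 \right)}
Only A = -1 satisfies everything.
Hence u(x, y) = - \sin{\left(y \right)}.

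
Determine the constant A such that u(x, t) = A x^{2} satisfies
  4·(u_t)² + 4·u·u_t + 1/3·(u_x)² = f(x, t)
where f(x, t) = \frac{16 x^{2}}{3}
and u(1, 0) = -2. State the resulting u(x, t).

Substitute the ansatz u = A x^{2} into the left-hand side.
Derivatives of the ansatz:
  u_t = 0
  u_x = 2 A x
Term by term:
  4·(u_t)² = 0
  4·u·u_t = 0
  1/3·(u_x)² = \frac{4 A^{2} x^{2}}{3}
So the left-hand side equals
  \frac{4 A^{2} x^{2}}{3}
This must equal f(x, t) = \frac{16 x^{2}}{3} identically.
Matching coefficients of the independent functions:
  [x^{2}]:  \frac{4 A^{2}}{3} = \frac{16}{3}
These equations allow (A) = (-2) or (2).
Impose the point condition(s):
  u(1, 0) = -2  ⟹  A = -2
Only A = -2 satisfies everything.
Hence u(x, t) = - 2 x^{2}.

Answer: u(x, t) = - 2 x^{2}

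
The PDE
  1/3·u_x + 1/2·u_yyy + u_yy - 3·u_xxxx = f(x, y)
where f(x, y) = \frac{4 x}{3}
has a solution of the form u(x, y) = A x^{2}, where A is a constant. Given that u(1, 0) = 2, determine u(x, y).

Substitute the ansatz u = A x^{2} into the left-hand side.
Derivatives of the ansatz:
  u_x = 2 A x
  u_yyy = 0
  u_yy = 0
  u_xxxx = 0
Term by term:
  1/3·u_x = \frac{2 A x}{3}
  1/2·u_yyy = 0
  u_yy = 0
  -3·u_xxxx = 0
So the left-hand side equals
  \frac{2 A x}{3}
This must equal f(x, y) = \frac{4 x}{3} identically.
Matching coefficients of the independent functions:
  [x]:  \frac{2 A}{3} = \frac{4}{3}
Solving: A = 2.
Check against the point condition:
  u(1, 0) = 2  ⟹  A = 2  ✓
Hence u(x, y) = 2 x^{2}.

Answer: u(x, y) = 2 x^{2}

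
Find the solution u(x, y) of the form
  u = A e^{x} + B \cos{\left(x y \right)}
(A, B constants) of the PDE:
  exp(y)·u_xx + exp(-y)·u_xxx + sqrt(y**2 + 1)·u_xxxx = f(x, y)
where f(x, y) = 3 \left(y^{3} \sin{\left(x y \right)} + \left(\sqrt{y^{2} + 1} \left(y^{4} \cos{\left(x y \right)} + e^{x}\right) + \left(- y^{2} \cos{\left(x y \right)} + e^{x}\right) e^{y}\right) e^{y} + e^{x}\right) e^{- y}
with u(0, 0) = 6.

Substitute the ansatz u = A e^{x} + B \cos{\left(x y \right)} into the left-hand side.
Derivatives of the ansatz:
  u_xx = A e^{x} - B y^{2} \cos{\left(x y \right)}
  u_xxx = A e^{x} + B y^{3} \sin{\left(x y \right)}
  u_xxxx = A e^{x} + B y^{4} \cos{\left(x y \right)}
Term by term:
  exp(y)·u_xx = A e^{x} e^{y} - B y^{2} e^{y} \cos{\left(x y \right)}
  exp(-y)·u_xxx = A e^{x} e^{- y} + B y^{3} e^{- y} \sin{\left(x y \right)}
  sqrt(y**2 + 1)·u_xxxx = A \sqrt{y^{2} + 1} e^{x} + B y^{4} \sqrt{y^{2} + 1} \cos{\left(x y \right)}
So the left-hand side equals
  A \sqrt{y^{2} + 1} e^{x} + A e^{x} e^{y} + A e^{x} e^{- y} + B y^{4} \sqrt{y^{2} + 1} \cos{\left(x y \right)} + B y^{3} e^{- y} \sin{\left(x y \right)} - B y^{2} e^{y} \cos{\left(x y \right)}
This must equal f(x, y) identically; expanded, f = 3 y^{4} \sqrt{y^{2} + 1} \cos{\left(x y \right)} + 3 y^{3} e^{- y} \sin{\left(x y \right)} - 3 y^{2} e^{y} \cos{\left(x y \right)} + 3 \sqrt{y^{2} + 1} e^{x} + 3 e^{x} e^{y} + 3 e^{x} e^{- y}.
Matching coefficients of the independent functions:
  [\sqrt{y^{2} + 1} e^{x}, e^{x} e^{- y}, e^{x} e^{y}]:  A = 3
  [y^{2} e^{y} \cos{\left(x y \right)}]:  - B = -3
  [y^{3} e^{- y} \sin{\left(x y \right)}, y^{4} \sqrt{y^{2} + 1} \cos{\left(x y \right)}]:  B = 3
Solving: A = 3, B = 3.
Check against the point condition:
  u(0, 0) = 6  ⟹  A + B = 6  ✓
Hence u(x, y) = 3 e^{x} + 3 \cos{\left(x y \right)}.

Answer: u(x, y) = 3 e^{x} + 3 \cos{\left(x y \right)}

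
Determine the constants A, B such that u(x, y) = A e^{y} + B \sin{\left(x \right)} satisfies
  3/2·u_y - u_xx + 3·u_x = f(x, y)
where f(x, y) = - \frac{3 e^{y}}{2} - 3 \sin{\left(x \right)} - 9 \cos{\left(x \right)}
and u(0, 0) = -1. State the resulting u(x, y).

Substitute the ansatz u = A e^{y} + B \sin{\left(x \right)} into the left-hand side.
Derivatives of the ansatz:
  u_y = A e^{y}
  u_xx = - B \sin{\left(x \right)}
  u_x = B \cos{\left(x \right)}
Term by term:
  3/2·u_y = \frac{3 A e^{y}}{2}
  -u_xx = B \sin{\left(x \right)}
  3·u_x = 3 B \cos{\left(x \right)}
So the left-hand side equals
  \frac{3 A e^{y}}{2} + B \sin{\left(x \right)} + 3 B \cos{\left(x \right)}
This must equal f(x, y) = - \frac{3 e^{y}}{2} - 3 \sin{\left(x \right)} - 9 \cos{\left(x \right)} identically.
Matching coefficients of the independent functions:
  [e^{y}]:  \frac{3 A}{2} = - \frac{3}{2}
  [\sin{\left(x \right)}]:  B = -3
  [\cos{\left(x \right)}]:  3 B = -9
Solving: A = -1, B = -3.
Check against the point condition:
  u(0, 0) = -1  ⟹  A = -1  ✓
Hence u(x, y) = - e^{y} - 3 \sin{\left(x \right)}.

Answer: u(x, y) = - e^{y} - 3 \sin{\left(x \right)}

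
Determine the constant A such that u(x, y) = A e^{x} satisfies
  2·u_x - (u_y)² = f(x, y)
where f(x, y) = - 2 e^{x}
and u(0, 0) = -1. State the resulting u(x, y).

Substitute the ansatz u = A e^{x} into the left-hand side.
Derivatives of the ansatz:
  u_x = A e^{x}
  u_y = 0
Term by term:
  2·u_x = 2 A e^{x}
  -(u_y)² = 0
So the left-hand side equals
  2 A e^{x}
This must equal f(x, y) = - 2 e^{x} identically.
Matching coefficients of the independent functions:
  [e^{x}]:  2 A = -2
Solving: A = -1.
Check against the point condition:
  u(0, 0) = -1  ⟹  A = -1  ✓
Hence u(x, y) = - e^{x}.

Answer: u(x, y) = - e^{x}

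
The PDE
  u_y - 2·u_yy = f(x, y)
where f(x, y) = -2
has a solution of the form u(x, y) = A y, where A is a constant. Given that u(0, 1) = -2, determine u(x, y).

Substitute the ansatz u = A y into the left-hand side.
Derivatives of the ansatz:
  u_y = A
  u_yy = 0
Term by term:
  u_y = A
  -2·u_yy = 0
So the left-hand side equals
  A
This must equal f(x, y) = -2 identically.
Matching coefficients of the independent functions:
  [constant term]:  A = -2
Solving: A = -2.
Check against the point condition:
  u(0, 1) = -2  ⟹  A = -2  ✓
Hence u(x, y) = - 2 y.

Answer: u(x, y) = - 2 y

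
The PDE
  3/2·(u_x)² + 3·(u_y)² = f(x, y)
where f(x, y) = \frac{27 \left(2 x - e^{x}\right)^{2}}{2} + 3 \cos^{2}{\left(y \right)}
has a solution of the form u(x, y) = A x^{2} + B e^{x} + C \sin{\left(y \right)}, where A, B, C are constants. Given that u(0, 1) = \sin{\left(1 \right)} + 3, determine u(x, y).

Answer: u(x, y) = - 3 x^{2} + 3 e^{x} + \sin{\left(y \right)}

Derivation:
Substitute the ansatz u = A x^{2} + B e^{x} + C \sin{\left(y \right)} into the left-hand side.
Derivatives of the ansatz:
  u_x = 2 A x + B e^{x}
  u_y = C \cos{\left(y \right)}
Term by term:
  3/2·(u_x)² = 6 A^{2} x^{2} + 6 A B x e^{x} + \frac{3 B^{2} e^{2 x}}{2}
  3·(u_y)² = 3 C^{2} \cos^{2}{\left(y \right)}
So the left-hand side equals
  6 A^{2} x^{2} + 6 A B x e^{x} + \frac{3 B^{2} e^{2 x}}{2} + 3 C^{2} \cos^{2}{\left(y \right)}
This must equal f(x, y) identically; expanded, f = 54 x^{2} - 54 x e^{x} + \frac{27 e^{2 x}}{2} + 3 \cos^{2}{\left(y \right)}.
Matching coefficients of the independent functions:
  [x^{2}]:  6 A^{2} = 54
  [x e^{x}]:  6 A B = -54
  [e^{2 x}]:  \frac{3 B^{2}}{2} = \frac{27}{2}
  [\cos^{2}{\left(y \right)}]:  3 C^{2} = 3
These equations allow (A, B, C) = (-3, 3, -1) or (-3, 3, 1) or (3, -3, -1) or (3, -3, 1).
Impose the point condition(s):
  u(0, 1) = \sin{\left(1 \right)} + 3  ⟹  B + C \sin{\left(1 \right)} = \sin{\left(1 \right)} + 3
Only A = -3, B = 3, C = 1 satisfies everything.
Hence u(x, y) = - 3 x^{2} + 3 e^{x} + \sin{\left(y \right)}.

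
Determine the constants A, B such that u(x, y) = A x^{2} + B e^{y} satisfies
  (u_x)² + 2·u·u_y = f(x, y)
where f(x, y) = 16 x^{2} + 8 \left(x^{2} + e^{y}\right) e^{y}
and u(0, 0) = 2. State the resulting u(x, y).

Substitute the ansatz u = A x^{2} + B e^{y} into the left-hand side.
Derivatives of the ansatz:
  u_x = 2 A x
  u_y = B e^{y}
Term by term:
  (u_x)² = 4 A^{2} x^{2}
  2·u·u_y = 2 A B x^{2} e^{y} + 2 B^{2} e^{2 y}
So the left-hand side equals
  4 A^{2} x^{2} + 2 A B x^{2} e^{y} + 2 B^{2} e^{2 y}
This must equal f(x, y) identically; expanded, f = 8 x^{2} e^{y} + 16 x^{2} + 8 e^{2 y}.
Matching coefficients of the independent functions:
  [x^{2}]:  4 A^{2} = 16
  [x^{2} e^{y}]:  2 A B = 8
  [e^{2 y}]:  2 B^{2} = 8
These equations allow (A, B) = (-2, -2) or (2, 2).
Impose the point condition(s):
  u(0, 0) = 2  ⟹  B = 2
Only A = 2, B = 2 satisfies everything.
Hence u(x, y) = 2 x^{2} + 2 e^{y}.

Answer: u(x, y) = 2 x^{2} + 2 e^{y}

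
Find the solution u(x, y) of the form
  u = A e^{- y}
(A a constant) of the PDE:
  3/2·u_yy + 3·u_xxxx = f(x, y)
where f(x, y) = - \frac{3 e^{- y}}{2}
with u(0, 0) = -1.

Answer: u(x, y) = - e^{- y}

Derivation:
Substitute the ansatz u = A e^{- y} into the left-hand side.
Derivatives of the ansatz:
  u_yy = A e^{- y}
  u_xxxx = 0
Term by term:
  3/2·u_yy = \frac{3 A e^{- y}}{2}
  3·u_xxxx = 0
So the left-hand side equals
  \frac{3 A e^{- y}}{2}
This must equal f(x, y) = - \frac{3 e^{- y}}{2} identically.
Matching coefficients of the independent functions:
  [e^{- y}]:  \frac{3 A}{2} = - \frac{3}{2}
Solving: A = -1.
Check against the point condition:
  u(0, 0) = -1  ⟹  A = -1  ✓
Hence u(x, y) = - e^{- y}.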